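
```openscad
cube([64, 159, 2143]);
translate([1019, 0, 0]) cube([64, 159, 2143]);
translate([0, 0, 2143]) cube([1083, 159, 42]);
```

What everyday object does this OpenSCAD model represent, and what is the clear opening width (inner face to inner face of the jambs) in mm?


A door frame. The clear opening width is 955 mm.

Two 2143 mm tall posts with a header on top — a door frame. The left jamb is 64 mm wide at x = 0; the right jamb starts at x = 1019. The clear opening is 1019 − 64 = 955 mm.


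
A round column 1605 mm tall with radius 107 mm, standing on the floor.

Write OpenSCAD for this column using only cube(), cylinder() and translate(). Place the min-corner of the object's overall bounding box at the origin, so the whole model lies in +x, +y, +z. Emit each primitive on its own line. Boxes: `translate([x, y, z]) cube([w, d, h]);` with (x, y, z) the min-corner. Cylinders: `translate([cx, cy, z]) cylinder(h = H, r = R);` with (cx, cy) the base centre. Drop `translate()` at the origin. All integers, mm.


translate([107, 107, 0]) cylinder(h = 1605, r = 107);


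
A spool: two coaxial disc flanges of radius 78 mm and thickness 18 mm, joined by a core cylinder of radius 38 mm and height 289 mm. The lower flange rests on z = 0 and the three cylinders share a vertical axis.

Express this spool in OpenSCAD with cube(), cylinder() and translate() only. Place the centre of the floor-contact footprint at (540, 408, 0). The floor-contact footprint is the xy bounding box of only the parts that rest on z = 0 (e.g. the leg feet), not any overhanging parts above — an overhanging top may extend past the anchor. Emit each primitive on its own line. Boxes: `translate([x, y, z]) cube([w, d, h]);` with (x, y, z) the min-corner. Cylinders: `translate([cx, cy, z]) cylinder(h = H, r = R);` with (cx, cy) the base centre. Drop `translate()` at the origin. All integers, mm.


translate([540, 408, 0]) cylinder(h = 18, r = 78);
translate([540, 408, 18]) cylinder(h = 289, r = 38);
translate([540, 408, 307]) cylinder(h = 18, r = 78);


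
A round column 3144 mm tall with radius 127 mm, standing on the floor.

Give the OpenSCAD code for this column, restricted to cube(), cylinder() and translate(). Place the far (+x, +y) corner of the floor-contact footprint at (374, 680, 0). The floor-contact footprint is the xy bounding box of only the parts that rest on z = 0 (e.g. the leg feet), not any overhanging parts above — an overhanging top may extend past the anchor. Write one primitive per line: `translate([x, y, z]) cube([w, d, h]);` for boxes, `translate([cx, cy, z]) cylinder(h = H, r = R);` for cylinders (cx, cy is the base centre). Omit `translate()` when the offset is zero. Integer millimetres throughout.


translate([247, 553, 0]) cylinder(h = 3144, r = 127);


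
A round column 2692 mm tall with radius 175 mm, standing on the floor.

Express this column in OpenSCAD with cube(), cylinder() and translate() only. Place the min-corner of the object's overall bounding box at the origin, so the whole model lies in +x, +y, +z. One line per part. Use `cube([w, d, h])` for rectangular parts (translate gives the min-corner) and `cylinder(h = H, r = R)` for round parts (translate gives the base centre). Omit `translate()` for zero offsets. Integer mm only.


translate([175, 175, 0]) cylinder(h = 2692, r = 175);


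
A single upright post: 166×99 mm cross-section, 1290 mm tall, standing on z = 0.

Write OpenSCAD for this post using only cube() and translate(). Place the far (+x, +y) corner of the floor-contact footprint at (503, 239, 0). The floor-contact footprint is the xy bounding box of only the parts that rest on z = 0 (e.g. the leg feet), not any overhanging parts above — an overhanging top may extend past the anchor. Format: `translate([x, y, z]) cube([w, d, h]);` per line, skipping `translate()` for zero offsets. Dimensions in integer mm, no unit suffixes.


translate([337, 140, 0]) cube([166, 99, 1290]);


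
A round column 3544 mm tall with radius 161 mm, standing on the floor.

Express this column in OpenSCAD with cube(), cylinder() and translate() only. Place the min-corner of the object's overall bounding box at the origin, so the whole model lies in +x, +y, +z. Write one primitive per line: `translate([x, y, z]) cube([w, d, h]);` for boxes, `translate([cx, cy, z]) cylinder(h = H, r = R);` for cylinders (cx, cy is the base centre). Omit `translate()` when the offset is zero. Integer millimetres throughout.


translate([161, 161, 0]) cylinder(h = 3544, r = 161);


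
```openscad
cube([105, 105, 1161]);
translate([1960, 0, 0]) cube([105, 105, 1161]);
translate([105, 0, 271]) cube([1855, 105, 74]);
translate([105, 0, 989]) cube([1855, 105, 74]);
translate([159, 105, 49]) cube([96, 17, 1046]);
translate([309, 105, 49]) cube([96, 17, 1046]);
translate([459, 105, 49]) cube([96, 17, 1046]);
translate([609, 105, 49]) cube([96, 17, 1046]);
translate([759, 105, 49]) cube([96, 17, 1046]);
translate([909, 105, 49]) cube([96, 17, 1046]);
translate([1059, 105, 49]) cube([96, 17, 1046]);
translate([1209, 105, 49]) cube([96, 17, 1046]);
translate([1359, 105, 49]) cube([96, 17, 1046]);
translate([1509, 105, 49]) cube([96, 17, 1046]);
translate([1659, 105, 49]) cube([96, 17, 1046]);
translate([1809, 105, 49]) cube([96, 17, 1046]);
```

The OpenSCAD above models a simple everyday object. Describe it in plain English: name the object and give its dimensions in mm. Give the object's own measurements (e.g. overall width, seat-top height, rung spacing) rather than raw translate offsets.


A fence section. Two 105×105 mm posts, 1161 mm tall, stand on the floor with a clear span of 1855 mm between their inner faces. Two horizontal rails of 105×74 mm section span the gap between the posts with their undersides at z = 271 mm and z = 989 mm, flush with the posts' −y face. 12 pickets, each 96 mm wide, 17 mm thick and 1046 mm tall, are fixed to the +y face of the rails with their bottoms at z = 49 mm, spaced across the span with a 54 mm gap after the −x post and between neighbouring pickets, with 55 mm left before the +x post.


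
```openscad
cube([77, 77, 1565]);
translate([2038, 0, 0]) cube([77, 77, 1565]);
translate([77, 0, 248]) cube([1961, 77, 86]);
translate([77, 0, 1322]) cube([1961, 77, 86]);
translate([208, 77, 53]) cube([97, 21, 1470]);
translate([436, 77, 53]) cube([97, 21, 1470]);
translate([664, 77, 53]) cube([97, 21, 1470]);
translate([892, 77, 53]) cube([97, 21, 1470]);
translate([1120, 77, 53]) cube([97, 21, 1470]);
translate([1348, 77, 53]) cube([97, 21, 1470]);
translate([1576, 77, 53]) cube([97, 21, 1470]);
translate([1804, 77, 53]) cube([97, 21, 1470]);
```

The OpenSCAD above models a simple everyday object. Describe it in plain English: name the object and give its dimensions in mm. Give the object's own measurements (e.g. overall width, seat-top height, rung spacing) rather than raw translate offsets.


A fence section. Two 77×77 mm posts, 1565 mm tall, stand on the floor with a clear span of 1961 mm between their inner faces. Two horizontal rails of 77×86 mm section span the gap between the posts with their undersides at z = 248 mm and z = 1322 mm, flush with the posts' −y face. 8 pickets, each 97 mm wide, 21 mm thick and 1470 mm tall, are fixed to the +y face of the rails with their bottoms at z = 53 mm, spaced across the span with a 131 mm gap after the −x post and between neighbouring pickets, with 137 mm left before the +x post.


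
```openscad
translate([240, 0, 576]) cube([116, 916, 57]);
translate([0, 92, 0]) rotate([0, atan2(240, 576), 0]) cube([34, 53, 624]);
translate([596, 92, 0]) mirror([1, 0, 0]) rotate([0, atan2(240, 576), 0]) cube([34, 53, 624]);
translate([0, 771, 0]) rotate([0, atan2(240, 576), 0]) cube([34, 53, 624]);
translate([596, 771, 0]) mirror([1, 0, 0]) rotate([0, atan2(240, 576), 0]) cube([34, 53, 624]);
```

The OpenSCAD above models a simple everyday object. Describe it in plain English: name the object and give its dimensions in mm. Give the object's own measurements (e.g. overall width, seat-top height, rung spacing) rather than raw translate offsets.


A sawhorse. A 116×916×57 mm beam (x, y, z) sits on two A-frame leg pairs. Each pair is two raked legs of 34×53 mm section (53 mm along y) splaying symmetrically in x. Each leg rises 576 mm vertically over 240 mm of horizontal reach and is 624 mm long along its own axis. Every leg's outer bottom edge rests on the floor and its outer top edge meets a bottom edge of the beam — the left legs (tilting toward +x) meet the beam's −x bottom edge, the right legs (their mirror images, tilting toward −x) meet its +x bottom edge — so the leg tops tuck under the beam, the beam's underside is 576 mm above the floor, and the feet are 596 mm apart outside-to-outside with the beam centred between them. The two leg pairs are set in 92 mm from either end of the beam.


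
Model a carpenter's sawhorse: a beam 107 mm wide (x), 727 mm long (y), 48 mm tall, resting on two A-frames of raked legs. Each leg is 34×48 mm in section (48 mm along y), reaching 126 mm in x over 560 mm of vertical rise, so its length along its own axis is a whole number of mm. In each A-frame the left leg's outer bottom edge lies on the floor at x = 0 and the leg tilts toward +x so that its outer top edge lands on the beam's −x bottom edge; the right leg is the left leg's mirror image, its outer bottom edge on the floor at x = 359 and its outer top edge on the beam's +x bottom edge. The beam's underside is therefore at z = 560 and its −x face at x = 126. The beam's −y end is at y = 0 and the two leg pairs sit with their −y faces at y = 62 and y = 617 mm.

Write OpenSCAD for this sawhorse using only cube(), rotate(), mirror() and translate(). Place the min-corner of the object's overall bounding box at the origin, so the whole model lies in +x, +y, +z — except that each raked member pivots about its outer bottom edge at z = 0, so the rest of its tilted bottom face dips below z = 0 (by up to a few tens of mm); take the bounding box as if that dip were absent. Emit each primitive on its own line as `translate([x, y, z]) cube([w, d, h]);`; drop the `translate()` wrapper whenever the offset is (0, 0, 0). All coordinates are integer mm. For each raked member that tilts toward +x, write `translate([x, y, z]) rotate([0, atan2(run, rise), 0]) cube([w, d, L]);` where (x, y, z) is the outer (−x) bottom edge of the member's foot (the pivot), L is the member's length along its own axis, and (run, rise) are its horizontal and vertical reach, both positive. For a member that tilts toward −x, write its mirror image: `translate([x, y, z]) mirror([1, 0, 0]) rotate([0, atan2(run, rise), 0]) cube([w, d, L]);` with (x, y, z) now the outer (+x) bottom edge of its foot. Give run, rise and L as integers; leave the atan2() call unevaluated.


// leg length = √(126² + 560²) = 574
// right-leg outer foot x = 2·126 + 107 = 359
// beam min-corner = (126, 0, 560)
translate([126, 0, 560]) cube([107, 727, 48]);
translate([0, 62, 0]) rotate([0, atan2(126, 560), 0]) cube([34, 48, 574]);
translate([359, 62, 0]) mirror([1, 0, 0]) rotate([0, atan2(126, 560), 0]) cube([34, 48, 574]);
translate([0, 617, 0]) rotate([0, atan2(126, 560), 0]) cube([34, 48, 574]);
translate([359, 617, 0]) mirror([1, 0, 0]) rotate([0, atan2(126, 560), 0]) cube([34, 48, 574]);


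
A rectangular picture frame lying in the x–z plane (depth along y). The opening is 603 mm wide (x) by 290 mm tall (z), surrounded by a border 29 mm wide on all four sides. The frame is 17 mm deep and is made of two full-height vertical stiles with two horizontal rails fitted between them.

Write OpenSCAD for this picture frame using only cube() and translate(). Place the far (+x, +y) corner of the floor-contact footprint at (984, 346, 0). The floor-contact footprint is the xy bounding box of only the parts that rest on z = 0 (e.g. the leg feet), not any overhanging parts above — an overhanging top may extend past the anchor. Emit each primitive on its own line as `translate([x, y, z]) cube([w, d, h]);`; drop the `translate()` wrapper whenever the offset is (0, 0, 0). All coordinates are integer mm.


translate([323, 329, 0]) cube([29, 17, 348]);
translate([955, 329, 0]) cube([29, 17, 348]);
translate([352, 329, 0]) cube([603, 17, 29]);
translate([352, 329, 319]) cube([603, 17, 29]);


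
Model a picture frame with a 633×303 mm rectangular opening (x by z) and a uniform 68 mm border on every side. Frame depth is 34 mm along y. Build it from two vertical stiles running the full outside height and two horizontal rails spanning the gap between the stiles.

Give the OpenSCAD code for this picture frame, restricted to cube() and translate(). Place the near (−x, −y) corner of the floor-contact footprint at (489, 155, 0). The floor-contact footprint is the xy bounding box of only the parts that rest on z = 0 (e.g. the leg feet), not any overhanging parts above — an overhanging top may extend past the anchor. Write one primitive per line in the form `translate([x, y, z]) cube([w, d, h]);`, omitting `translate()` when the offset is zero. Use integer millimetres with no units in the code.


translate([489, 155, 0]) cube([68, 34, 439]);
translate([1190, 155, 0]) cube([68, 34, 439]);
translate([557, 155, 0]) cube([633, 34, 68]);
translate([557, 155, 371]) cube([633, 34, 68]);


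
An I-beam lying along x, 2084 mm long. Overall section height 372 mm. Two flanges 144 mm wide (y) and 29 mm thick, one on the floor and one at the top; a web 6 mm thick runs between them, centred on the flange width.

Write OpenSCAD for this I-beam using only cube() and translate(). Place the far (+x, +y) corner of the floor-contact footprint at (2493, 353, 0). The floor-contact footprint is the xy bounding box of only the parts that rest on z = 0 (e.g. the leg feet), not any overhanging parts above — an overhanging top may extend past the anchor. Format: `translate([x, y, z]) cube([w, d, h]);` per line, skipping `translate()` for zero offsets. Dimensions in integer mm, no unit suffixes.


translate([409, 209, 0]) cube([2084, 144, 29]);
translate([409, 278, 29]) cube([2084, 6, 314]);
translate([409, 209, 343]) cube([2084, 144, 29]);


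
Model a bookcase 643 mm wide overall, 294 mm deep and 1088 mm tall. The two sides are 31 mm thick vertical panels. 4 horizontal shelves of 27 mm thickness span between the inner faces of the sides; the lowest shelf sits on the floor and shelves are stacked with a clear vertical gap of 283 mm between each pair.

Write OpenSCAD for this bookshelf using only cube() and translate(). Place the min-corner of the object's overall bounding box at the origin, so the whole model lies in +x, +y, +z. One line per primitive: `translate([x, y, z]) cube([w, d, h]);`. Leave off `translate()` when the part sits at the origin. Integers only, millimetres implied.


cube([31, 294, 1088]);
translate([612, 0, 0]) cube([31, 294, 1088]);
translate([31, 0, 0]) cube([581, 294, 27]);
translate([31, 0, 310]) cube([581, 294, 27]);
translate([31, 0, 620]) cube([581, 294, 27]);
translate([31, 0, 930]) cube([581, 294, 27]);


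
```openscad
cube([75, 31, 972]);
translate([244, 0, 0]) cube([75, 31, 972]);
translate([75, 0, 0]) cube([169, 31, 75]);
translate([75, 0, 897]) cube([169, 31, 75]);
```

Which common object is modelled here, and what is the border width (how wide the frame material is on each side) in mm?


A picture frame. The border width is 75 mm.

Four thin pieces enclosing a rectangular opening — a picture frame. The two full-height stiles are 972 mm tall; the top rail sits at z = 897 and is 75 mm tall, so the border above the opening is 972 − 897 = 75 mm, matching the stile x-width.


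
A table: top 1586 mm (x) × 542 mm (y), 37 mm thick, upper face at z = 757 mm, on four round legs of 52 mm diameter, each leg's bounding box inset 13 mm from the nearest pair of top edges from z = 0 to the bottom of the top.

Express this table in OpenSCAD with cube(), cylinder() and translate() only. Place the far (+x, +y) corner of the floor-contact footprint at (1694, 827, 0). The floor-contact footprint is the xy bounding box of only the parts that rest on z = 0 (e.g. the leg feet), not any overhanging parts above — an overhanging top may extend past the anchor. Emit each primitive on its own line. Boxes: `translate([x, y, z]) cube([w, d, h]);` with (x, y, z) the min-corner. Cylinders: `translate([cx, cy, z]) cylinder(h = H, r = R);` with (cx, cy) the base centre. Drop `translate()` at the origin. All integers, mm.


// leg_h = 757 - 37 = 720
translate([121, 298, 720]) cube([1586, 542, 37]);
translate([160, 337, 0]) cylinder(h = 720, r = 26);
translate([1668, 337, 0]) cylinder(h = 720, r = 26);
translate([160, 801, 0]) cylinder(h = 720, r = 26);
translate([1668, 801, 0]) cylinder(h = 720, r = 26);


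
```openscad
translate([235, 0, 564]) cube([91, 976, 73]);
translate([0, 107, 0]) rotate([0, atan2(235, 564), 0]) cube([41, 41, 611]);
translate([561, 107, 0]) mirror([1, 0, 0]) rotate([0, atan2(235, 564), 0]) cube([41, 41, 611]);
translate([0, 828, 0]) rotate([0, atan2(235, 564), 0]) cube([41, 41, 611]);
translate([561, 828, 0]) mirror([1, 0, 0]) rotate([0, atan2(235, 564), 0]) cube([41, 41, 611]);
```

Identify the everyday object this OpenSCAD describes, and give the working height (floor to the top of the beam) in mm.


A sawhorse. The overall height is 637 mm.

A beam across two mirrored pairs of raked legs — a sawhorse. The beam's underside is at z = 564 (matching the legs' vertical rise in atan2(235, 564)) and the beam is 73 mm tall, so its top is at 564 + 73 = 637 mm. The raked legs top out at the beam's underside, so that is the highest point.


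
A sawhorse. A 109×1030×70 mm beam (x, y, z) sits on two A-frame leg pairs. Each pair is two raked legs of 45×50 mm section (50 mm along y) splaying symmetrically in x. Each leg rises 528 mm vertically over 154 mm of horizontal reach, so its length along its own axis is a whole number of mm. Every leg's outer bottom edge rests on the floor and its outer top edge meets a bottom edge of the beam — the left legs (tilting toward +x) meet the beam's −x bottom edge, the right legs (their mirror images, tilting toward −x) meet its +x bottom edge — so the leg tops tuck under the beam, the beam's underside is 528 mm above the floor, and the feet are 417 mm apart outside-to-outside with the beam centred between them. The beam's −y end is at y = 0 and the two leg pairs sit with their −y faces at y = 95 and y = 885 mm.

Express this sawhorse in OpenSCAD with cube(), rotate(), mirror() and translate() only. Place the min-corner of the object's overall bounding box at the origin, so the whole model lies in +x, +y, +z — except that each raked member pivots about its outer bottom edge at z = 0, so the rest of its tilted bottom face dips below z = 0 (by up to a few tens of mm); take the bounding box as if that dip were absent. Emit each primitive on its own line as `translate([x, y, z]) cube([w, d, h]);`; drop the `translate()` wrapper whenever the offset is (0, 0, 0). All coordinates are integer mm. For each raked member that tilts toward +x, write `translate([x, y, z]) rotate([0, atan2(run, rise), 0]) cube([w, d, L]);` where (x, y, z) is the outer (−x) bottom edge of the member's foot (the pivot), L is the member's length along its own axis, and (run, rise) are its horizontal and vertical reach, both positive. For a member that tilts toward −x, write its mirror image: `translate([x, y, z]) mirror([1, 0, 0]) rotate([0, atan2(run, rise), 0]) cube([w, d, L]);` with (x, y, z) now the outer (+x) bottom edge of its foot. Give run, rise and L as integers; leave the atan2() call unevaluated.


translate([154, 0, 528]) cube([109, 1030, 70]);
translate([0, 95, 0]) rotate([0, atan2(154, 528), 0]) cube([45, 50, 550]);
translate([417, 95, 0]) mirror([1, 0, 0]) rotate([0, atan2(154, 528), 0]) cube([45, 50, 550]);
translate([0, 885, 0]) rotate([0, atan2(154, 528), 0]) cube([45, 50, 550]);
translate([417, 885, 0]) mirror([1, 0, 0]) rotate([0, atan2(154, 528), 0]) cube([45, 50, 550]);


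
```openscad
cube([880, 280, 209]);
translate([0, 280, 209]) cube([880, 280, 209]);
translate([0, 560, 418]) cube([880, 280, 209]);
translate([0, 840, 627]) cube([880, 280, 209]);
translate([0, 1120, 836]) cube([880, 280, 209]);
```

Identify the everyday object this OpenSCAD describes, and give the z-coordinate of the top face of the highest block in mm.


A staircase. The total rise is 1045 mm.

5 identical blocks, each offset up and back from the previous — a staircase. Each step is 209 mm tall and there are 5 of them, so the total rise is 5 × 209 = 1045 mm.


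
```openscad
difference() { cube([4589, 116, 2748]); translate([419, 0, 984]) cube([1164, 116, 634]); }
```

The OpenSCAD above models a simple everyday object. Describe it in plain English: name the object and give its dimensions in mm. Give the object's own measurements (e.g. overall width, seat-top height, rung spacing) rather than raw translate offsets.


A wall 4589 mm long (x), 116 mm thick (y), 2748 mm tall, with a rectangular window opening cut through it. The opening is 1164 mm wide and 634 mm tall; its sill is at z = 984 mm and its near (−x) edge is 419 mm from the wall's −x end. The opening passes through the full wall thickness.


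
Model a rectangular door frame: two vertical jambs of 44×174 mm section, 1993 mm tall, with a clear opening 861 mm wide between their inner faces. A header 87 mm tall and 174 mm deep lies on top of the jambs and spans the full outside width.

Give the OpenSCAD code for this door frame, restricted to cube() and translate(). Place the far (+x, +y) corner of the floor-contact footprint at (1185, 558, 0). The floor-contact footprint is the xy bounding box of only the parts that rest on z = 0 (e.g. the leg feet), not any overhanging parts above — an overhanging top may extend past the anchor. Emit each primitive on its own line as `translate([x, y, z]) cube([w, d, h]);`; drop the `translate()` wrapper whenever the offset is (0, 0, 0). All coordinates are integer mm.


translate([236, 384, 0]) cube([44, 174, 1993]);
translate([1141, 384, 0]) cube([44, 174, 1993]);
translate([236, 384, 1993]) cube([949, 174, 87]);


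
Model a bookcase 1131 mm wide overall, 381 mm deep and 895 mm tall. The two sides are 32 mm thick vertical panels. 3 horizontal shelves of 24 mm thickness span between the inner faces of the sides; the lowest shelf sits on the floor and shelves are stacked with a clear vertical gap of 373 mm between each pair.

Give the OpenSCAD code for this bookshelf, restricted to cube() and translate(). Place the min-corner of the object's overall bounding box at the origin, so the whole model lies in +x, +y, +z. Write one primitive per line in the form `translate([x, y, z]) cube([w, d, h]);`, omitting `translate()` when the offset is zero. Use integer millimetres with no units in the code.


cube([32, 381, 895]);
translate([1099, 0, 0]) cube([32, 381, 895]);
translate([32, 0, 0]) cube([1067, 381, 24]);
translate([32, 0, 397]) cube([1067, 381, 24]);
translate([32, 0, 794]) cube([1067, 381, 24]);


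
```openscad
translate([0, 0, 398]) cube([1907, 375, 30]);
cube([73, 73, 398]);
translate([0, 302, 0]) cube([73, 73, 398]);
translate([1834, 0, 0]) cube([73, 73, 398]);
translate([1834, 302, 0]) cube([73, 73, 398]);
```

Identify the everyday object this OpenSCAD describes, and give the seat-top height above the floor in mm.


A bench. The seat-top height is 428 mm.

A long slab on four corner posts — a bench. The slab sits at z = 398 with thickness 30, so the top is 398 + 30 = 428 mm.


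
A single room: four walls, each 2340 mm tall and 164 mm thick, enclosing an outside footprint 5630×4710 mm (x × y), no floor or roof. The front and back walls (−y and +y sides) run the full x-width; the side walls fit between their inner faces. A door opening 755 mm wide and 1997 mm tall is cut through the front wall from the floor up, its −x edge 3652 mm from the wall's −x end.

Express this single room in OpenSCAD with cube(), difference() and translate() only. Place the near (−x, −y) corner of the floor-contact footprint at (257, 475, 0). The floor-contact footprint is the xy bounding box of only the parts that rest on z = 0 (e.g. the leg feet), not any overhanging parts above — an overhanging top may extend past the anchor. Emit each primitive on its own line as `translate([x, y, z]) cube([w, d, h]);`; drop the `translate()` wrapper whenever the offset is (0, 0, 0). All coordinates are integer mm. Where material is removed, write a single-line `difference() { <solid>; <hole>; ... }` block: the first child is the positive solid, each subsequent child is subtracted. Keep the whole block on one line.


difference() { translate([257, 475, 0]) cube([5630, 164, 2340]); translate([3909, 475, 0]) cube([755, 164, 1997]); }
translate([257, 5021, 0]) cube([5630, 164, 2340]);
translate([257, 639, 0]) cube([164, 4382, 2340]);
translate([5723, 639, 0]) cube([164, 4382, 2340]);


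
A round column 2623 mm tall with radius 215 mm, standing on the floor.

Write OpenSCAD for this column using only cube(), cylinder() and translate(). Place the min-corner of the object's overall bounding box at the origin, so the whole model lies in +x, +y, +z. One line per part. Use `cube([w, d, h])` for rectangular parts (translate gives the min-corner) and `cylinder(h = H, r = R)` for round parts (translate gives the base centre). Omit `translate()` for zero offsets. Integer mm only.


translate([215, 215, 0]) cylinder(h = 2623, r = 215);


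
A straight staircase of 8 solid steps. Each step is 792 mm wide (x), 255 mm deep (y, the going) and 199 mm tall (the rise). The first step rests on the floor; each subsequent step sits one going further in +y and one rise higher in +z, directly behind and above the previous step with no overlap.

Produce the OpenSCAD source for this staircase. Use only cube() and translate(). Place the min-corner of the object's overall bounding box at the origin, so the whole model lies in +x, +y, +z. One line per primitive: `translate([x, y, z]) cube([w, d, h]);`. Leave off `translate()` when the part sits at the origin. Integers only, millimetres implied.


cube([792, 255, 199]);
translate([0, 255, 199]) cube([792, 255, 199]);
translate([0, 510, 398]) cube([792, 255, 199]);
translate([0, 765, 597]) cube([792, 255, 199]);
translate([0, 1020, 796]) cube([792, 255, 199]);
translate([0, 1275, 995]) cube([792, 255, 199]);
translate([0, 1530, 1194]) cube([792, 255, 199]);
translate([0, 1785, 1393]) cube([792, 255, 199]);


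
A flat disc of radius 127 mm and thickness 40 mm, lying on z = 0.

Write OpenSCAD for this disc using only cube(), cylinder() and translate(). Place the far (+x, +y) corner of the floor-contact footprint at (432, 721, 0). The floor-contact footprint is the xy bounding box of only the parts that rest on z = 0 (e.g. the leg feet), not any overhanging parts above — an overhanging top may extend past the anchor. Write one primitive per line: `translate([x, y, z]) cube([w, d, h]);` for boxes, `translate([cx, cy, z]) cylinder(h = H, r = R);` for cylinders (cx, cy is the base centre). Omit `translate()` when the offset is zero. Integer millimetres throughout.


translate([305, 594, 0]) cylinder(h = 40, r = 127);


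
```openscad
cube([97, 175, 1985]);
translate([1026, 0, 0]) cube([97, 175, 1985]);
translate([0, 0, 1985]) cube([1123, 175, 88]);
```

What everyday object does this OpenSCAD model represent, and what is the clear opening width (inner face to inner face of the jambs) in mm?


A door frame. The clear opening width is 929 mm.

Two 1985 mm tall posts with a header on top — a door frame. The left jamb is 97 mm wide at x = 0; the right jamb starts at x = 1026. The clear opening is 1026 − 97 = 929 mm.


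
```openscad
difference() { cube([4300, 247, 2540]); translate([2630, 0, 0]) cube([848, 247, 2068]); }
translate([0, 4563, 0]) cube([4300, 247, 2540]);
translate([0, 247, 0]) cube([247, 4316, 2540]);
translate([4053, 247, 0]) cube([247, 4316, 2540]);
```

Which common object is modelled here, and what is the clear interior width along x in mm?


A single room. The interior width is 3806 mm.

Four walls enclosing a rectangle with a door in the front wall — a room. Outside width 4300 minus two 247 mm walls gives 3806 mm.


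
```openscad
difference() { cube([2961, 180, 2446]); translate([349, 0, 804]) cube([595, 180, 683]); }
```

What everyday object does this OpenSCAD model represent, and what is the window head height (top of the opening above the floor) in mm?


A wall with a window opening. The window head height is 1487 mm.

A wall with a rectangular opening subtracted — a window. Sill at z = 804, opening 683 mm tall, so the head is at 804 + 683 = 1487 mm.


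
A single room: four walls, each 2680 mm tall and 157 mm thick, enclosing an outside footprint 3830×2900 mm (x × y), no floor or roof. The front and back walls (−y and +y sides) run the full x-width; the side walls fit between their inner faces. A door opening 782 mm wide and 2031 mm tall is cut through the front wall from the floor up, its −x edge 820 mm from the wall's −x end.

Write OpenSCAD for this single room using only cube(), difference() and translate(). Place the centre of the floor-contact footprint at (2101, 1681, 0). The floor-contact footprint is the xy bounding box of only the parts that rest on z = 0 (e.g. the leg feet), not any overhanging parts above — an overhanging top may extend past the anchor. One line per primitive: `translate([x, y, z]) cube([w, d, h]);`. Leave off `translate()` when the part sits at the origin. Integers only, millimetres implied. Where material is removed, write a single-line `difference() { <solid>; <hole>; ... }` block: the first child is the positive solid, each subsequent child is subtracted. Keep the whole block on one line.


difference() { translate([186, 231, 0]) cube([3830, 157, 2680]); translate([1006, 231, 0]) cube([782, 157, 2031]); }
translate([186, 2974, 0]) cube([3830, 157, 2680]);
translate([186, 388, 0]) cube([157, 2586, 2680]);
translate([3859, 388, 0]) cube([157, 2586, 2680]);


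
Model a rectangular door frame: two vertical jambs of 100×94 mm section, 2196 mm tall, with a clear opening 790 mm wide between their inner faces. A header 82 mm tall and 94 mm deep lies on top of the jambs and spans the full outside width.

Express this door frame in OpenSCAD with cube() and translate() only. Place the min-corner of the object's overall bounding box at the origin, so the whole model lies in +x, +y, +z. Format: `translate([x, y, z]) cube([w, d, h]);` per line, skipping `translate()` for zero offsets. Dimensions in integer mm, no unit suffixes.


cube([100, 94, 2196]);
translate([890, 0, 0]) cube([100, 94, 2196]);
translate([0, 0, 2196]) cube([990, 94, 82]);


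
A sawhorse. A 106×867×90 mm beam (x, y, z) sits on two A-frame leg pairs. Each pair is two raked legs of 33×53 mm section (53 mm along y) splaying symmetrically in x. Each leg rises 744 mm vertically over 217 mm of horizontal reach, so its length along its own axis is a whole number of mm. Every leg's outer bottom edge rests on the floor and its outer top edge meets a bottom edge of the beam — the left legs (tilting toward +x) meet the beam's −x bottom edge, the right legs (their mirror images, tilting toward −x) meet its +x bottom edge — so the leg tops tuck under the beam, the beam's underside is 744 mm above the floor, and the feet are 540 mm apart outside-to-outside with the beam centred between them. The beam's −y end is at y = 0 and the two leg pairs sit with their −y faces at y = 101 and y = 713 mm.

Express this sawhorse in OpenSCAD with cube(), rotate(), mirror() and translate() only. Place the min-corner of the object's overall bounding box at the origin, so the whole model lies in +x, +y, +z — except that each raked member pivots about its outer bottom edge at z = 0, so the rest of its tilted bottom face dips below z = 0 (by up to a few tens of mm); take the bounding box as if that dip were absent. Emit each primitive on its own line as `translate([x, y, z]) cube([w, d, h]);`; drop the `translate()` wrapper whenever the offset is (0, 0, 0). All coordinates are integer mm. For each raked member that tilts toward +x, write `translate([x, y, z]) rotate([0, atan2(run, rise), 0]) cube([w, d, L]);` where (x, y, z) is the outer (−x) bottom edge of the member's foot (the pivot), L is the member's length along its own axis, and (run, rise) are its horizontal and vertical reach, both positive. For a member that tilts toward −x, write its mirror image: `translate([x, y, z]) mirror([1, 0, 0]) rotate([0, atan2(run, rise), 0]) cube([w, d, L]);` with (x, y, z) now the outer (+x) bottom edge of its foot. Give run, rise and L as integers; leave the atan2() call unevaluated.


// leg length = √(217² + 744²) = 775
// right-leg outer foot x = 2·217 + 106 = 540
// beam min-corner = (217, 0, 744)
translate([217, 0, 744]) cube([106, 867, 90]);
translate([0, 101, 0]) rotate([0, atan2(217, 744), 0]) cube([33, 53, 775]);
translate([540, 101, 0]) mirror([1, 0, 0]) rotate([0, atan2(217, 744), 0]) cube([33, 53, 775]);
translate([0, 713, 0]) rotate([0, atan2(217, 744), 0]) cube([33, 53, 775]);
translate([540, 713, 0]) mirror([1, 0, 0]) rotate([0, atan2(217, 744), 0]) cube([33, 53, 775]);


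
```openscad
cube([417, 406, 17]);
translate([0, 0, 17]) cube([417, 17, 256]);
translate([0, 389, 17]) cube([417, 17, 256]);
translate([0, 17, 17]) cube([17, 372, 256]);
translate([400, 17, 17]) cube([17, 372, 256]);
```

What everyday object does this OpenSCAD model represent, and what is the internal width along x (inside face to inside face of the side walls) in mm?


An open box. The internal width is 383 mm.

A 417×406 base slab with four walls standing on it — an open box. The base is 417 mm wide and the walls are 17 mm thick, so the internal width is 417 − 2 × 17 = 383 mm.


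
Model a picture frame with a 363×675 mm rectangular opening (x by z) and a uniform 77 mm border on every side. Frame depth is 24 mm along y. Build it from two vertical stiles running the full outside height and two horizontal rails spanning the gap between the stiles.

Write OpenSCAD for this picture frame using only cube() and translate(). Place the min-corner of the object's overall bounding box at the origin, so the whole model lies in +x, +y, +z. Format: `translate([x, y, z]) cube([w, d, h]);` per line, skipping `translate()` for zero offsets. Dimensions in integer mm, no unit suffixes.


cube([77, 24, 829]);
translate([440, 0, 0]) cube([77, 24, 829]);
translate([77, 0, 0]) cube([363, 24, 77]);
translate([77, 0, 752]) cube([363, 24, 77]);


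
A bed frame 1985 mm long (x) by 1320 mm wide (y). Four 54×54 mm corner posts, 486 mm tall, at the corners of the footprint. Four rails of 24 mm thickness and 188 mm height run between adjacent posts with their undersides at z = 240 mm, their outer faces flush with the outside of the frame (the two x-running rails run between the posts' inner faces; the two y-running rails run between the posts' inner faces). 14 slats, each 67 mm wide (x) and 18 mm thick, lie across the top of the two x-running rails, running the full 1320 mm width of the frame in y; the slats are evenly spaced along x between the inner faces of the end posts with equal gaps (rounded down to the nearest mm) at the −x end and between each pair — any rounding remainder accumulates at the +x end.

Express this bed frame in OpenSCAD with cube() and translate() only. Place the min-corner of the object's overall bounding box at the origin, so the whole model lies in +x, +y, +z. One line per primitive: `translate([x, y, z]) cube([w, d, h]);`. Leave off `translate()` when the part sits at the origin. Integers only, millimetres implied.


cube([54, 54, 486]);
translate([0, 1266, 0]) cube([54, 54, 486]);
translate([1931, 0, 0]) cube([54, 54, 486]);
translate([1931, 1266, 0]) cube([54, 54, 486]);
translate([54, 0, 240]) cube([1877, 24, 188]);
translate([54, 1296, 240]) cube([1877, 24, 188]);
translate([0, 54, 240]) cube([24, 1212, 188]);
translate([1961, 54, 240]) cube([24, 1212, 188]);
translate([116, 0, 428]) cube([67, 1320, 18]);
translate([245, 0, 428]) cube([67, 1320, 18]);
translate([374, 0, 428]) cube([67, 1320, 18]);
translate([503, 0, 428]) cube([67, 1320, 18]);
translate([632, 0, 428]) cube([67, 1320, 18]);
translate([761, 0, 428]) cube([67, 1320, 18]);
translate([890, 0, 428]) cube([67, 1320, 18]);
translate([1019, 0, 428]) cube([67, 1320, 18]);
translate([1148, 0, 428]) cube([67, 1320, 18]);
translate([1277, 0, 428]) cube([67, 1320, 18]);
translate([1406, 0, 428]) cube([67, 1320, 18]);
translate([1535, 0, 428]) cube([67, 1320, 18]);
translate([1664, 0, 428]) cube([67, 1320, 18]);
translate([1793, 0, 428]) cube([67, 1320, 18]);


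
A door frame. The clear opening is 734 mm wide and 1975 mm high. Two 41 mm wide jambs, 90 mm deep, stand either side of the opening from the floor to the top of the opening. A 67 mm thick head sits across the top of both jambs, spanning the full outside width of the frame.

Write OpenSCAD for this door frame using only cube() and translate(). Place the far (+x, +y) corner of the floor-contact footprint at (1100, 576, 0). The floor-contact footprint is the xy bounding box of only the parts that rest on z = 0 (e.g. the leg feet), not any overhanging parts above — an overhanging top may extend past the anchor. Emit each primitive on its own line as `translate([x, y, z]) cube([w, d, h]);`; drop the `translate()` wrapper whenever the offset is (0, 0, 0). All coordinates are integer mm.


translate([284, 486, 0]) cube([41, 90, 1975]);
translate([1059, 486, 0]) cube([41, 90, 1975]);
translate([284, 486, 1975]) cube([816, 90, 67]);


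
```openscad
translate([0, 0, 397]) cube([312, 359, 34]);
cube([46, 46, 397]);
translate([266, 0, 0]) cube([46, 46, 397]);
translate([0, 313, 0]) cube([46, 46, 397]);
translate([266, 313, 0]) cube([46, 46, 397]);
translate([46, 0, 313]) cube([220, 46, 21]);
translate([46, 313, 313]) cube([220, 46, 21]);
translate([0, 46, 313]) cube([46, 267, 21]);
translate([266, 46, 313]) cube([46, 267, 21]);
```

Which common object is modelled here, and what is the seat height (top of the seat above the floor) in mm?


A stool. The seat height is 431 mm.

A 312×359×34 slab at z = 397 on four corner posts — a stool. The seat top is 397 + 34 = 431 mm.


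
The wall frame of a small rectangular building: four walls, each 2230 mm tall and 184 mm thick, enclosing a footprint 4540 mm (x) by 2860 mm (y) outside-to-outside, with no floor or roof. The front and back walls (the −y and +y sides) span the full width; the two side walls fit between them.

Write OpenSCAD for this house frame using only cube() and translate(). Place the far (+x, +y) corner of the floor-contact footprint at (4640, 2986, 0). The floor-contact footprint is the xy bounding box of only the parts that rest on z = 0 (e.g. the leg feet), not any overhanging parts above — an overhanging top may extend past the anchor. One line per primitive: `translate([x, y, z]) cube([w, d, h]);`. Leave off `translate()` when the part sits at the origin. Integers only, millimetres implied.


translate([100, 126, 0]) cube([4540, 184, 2230]);
translate([100, 2802, 0]) cube([4540, 184, 2230]);
translate([100, 310, 0]) cube([184, 2492, 2230]);
translate([4456, 310, 0]) cube([184, 2492, 2230]);


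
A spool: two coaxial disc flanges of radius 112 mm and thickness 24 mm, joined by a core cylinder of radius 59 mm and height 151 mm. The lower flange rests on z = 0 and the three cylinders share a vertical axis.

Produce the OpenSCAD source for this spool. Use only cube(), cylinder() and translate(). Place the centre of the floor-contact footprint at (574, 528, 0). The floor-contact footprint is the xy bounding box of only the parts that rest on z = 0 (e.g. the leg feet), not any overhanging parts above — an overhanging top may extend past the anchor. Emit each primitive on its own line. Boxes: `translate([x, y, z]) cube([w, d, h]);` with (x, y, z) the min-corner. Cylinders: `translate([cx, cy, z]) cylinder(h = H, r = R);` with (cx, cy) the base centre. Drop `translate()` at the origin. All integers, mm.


translate([574, 528, 0]) cylinder(h = 24, r = 112);
translate([574, 528, 24]) cylinder(h = 151, r = 59);
translate([574, 528, 175]) cylinder(h = 24, r = 112);
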